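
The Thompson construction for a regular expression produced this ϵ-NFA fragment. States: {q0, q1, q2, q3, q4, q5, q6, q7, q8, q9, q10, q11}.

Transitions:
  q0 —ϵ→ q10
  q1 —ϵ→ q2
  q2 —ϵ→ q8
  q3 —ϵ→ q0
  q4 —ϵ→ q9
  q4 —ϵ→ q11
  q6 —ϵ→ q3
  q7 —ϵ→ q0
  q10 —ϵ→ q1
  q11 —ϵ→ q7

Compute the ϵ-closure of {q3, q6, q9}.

{q0, q1, q2, q3, q6, q8, q9, q10}

Start with {q3, q6, q9}.
From q3 via ϵ: add q0.
From q0 via ϵ: add q10.
From q10 via ϵ: add q1.
From q1 via ϵ: add q2.
From q2 via ϵ: add q8.
No new states can be added; the closed set is {q0, q1, q2, q3, q6, q8, q9, q10}.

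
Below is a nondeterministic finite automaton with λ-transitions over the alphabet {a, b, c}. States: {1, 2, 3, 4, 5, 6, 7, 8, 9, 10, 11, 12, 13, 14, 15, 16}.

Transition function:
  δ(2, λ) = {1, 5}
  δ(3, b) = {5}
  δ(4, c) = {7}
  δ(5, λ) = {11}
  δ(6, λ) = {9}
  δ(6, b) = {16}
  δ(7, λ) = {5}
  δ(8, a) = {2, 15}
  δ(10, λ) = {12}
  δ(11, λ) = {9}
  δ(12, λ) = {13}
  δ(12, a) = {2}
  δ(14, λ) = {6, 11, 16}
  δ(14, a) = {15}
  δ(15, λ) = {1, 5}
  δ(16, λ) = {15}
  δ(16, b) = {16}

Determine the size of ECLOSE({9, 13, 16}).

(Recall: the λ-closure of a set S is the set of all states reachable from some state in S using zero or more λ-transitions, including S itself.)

7

Start with {9, 13, 16}.
From 16 via λ: add 15.
From 15 via λ: add 1, 5.
From 5 via λ: add 11.
λ-closure = {1, 5, 9, 11, 13, 15, 16}, which has 7 states.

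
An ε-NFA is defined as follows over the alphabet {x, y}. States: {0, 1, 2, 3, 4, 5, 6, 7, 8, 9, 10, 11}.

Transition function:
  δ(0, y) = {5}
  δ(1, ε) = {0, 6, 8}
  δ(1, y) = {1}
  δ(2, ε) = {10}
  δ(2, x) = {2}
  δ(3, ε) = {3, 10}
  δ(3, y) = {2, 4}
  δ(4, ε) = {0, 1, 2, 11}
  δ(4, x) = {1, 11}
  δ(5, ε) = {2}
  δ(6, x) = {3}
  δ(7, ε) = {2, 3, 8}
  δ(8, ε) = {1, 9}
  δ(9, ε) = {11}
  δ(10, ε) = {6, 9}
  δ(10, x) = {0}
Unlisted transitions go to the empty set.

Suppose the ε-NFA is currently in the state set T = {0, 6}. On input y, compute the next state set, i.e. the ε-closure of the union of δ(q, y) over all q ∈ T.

0 on y → {5}.
No y-transition from 6.
Union after reading y: {5}.
Now take the ε-closure:
From 5 via ε: add 2.
From 2 via ε: add 10.
From 10 via ε: add 6, 9.
From 9 via ε: add 11.
No new states can be added; the closed set is {2, 5, 6, 9, 10, 11}.

{2, 5, 6, 9, 10, 11}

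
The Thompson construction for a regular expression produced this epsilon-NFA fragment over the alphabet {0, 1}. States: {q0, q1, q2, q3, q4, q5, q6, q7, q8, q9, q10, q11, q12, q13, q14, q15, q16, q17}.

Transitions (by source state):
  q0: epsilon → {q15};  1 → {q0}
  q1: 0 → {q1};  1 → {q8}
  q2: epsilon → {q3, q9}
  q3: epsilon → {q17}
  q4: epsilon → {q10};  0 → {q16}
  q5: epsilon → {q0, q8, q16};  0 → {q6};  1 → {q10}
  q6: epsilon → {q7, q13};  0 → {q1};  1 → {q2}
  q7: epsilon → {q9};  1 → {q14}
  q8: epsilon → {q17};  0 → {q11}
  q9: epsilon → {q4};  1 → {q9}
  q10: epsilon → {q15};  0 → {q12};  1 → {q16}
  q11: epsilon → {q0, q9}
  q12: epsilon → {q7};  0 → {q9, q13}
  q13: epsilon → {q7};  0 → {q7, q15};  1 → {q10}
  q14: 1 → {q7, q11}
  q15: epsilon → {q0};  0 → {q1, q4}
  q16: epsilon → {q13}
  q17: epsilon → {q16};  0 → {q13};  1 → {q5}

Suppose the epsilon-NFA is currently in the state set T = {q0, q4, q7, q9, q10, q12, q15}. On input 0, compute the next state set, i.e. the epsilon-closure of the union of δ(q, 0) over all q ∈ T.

q4 on 0 → {q16}.
q10 on 0 → {q12}.
q12 on 0 → {q9, q13}.
q15 on 0 → {q1, q4}.
No 0-transition from q0, q7, q9.
Union after reading 0: {q1, q4, q9, q12, q13, q16}.
Now take the epsilon-closure:
From q4 via epsilon: add q10.
From q12 via epsilon: add q7.
From q10 via epsilon: add q15.
From q15 via epsilon: add q0.
No new states can be added; the closed set is {q0, q1, q4, q7, q9, q10, q12, q13, q15, q16}.

{q0, q1, q4, q7, q9, q10, q12, q13, q15, q16}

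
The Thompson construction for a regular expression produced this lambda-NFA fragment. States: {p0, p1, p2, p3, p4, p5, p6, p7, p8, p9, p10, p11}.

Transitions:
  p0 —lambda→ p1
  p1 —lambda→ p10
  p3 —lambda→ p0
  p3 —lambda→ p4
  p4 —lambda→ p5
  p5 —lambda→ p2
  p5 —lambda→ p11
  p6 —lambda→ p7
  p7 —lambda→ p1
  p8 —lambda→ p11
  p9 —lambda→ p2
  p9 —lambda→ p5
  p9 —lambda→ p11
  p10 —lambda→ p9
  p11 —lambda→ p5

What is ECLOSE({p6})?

{p1, p2, p5, p6, p7, p9, p10, p11}

Start with {p6}.
From p6 via lambda: add p7.
From p7 via lambda: add p1.
From p1 via lambda: add p10.
From p10 via lambda: add p9.
From p9 via lambda: add p2, p5, p11.
No new states can be added; the closed set is {p1, p2, p5, p6, p7, p9, p10, p11}.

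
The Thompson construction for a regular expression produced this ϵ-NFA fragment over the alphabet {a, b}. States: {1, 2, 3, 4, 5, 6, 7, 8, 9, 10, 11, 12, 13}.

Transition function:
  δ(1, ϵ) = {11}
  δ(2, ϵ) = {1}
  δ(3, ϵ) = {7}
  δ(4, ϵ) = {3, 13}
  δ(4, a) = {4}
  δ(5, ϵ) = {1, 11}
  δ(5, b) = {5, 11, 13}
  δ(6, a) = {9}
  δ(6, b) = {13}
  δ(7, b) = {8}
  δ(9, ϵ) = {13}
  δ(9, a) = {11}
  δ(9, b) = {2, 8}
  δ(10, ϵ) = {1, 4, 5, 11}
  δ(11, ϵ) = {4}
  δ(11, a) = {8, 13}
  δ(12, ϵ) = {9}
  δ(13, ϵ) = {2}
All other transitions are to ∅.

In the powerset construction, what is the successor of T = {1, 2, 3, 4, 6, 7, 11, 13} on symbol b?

{1, 2, 3, 4, 7, 8, 11, 13}

6 on b → {13}.
7 on b → {8}.
No b-transition from 1, 2, 3, 4, 11, 13.
Union after reading b: {8, 13}.
Now take the ϵ-closure:
From 13 via ϵ: add 2.
From 2 via ϵ: add 1.
From 1 via ϵ: add 11.
From 11 via ϵ: add 4.
From 4 via ϵ: add 3.
From 3 via ϵ: add 7.
No new states can be added; the closed set is {1, 2, 3, 4, 7, 8, 11, 13}.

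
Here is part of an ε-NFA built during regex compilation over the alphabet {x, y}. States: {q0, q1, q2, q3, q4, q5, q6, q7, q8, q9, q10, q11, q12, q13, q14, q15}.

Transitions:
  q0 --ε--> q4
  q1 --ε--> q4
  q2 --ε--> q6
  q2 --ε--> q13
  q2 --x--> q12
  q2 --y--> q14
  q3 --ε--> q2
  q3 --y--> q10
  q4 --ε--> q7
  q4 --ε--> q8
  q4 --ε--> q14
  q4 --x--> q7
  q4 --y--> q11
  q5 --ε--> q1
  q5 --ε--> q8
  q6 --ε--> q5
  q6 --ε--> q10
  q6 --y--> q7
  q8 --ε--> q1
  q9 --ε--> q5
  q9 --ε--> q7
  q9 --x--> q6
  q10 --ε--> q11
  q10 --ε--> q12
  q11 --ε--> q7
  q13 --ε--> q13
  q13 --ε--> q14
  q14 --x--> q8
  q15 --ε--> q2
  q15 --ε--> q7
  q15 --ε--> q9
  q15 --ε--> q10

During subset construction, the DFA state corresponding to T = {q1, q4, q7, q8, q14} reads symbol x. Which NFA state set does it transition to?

{q1, q4, q7, q8, q14}

q4 on x → {q7}.
q14 on x → {q8}.
No x-transition from q1, q7, q8.
Union after reading x: {q7, q8}.
Now take the ε-closure:
From q8 via ε: add q1.
From q1 via ε: add q4.
From q4 via ε: add q14.
No new states can be added; the closed set is {q1, q4, q7, q8, q14}.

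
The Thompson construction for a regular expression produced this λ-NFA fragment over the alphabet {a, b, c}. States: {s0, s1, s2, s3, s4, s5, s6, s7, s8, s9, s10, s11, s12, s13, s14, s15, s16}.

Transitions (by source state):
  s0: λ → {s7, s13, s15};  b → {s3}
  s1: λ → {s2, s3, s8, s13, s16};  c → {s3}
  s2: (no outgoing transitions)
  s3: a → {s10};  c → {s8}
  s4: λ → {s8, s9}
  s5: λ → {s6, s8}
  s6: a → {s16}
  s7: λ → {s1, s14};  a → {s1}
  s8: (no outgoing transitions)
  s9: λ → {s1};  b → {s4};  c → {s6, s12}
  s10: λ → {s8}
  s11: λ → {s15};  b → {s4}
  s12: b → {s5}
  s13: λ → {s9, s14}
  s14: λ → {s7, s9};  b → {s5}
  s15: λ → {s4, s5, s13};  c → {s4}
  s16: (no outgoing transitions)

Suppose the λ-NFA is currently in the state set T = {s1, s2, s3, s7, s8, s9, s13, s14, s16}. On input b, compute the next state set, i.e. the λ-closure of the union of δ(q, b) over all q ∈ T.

s9 on b → {s4}.
s14 on b → {s5}.
No b-transition from s1, s2, s3, s7, s8, s13, s16.
Union after reading b: {s4, s5}.
Now take the λ-closure:
From s4 via λ: add s8, s9.
From s5 via λ: add s6.
From s9 via λ: add s1.
From s1 via λ: add s2, s3, s13, s16.
From s13 via λ: add s14.
From s14 via λ: add s7.
No new states can be added; the closed set is {s1, s2, s3, s4, s5, s6, s7, s8, s9, s13, s14, s16}.

{s1, s2, s3, s4, s5, s6, s7, s8, s9, s13, s14, s16}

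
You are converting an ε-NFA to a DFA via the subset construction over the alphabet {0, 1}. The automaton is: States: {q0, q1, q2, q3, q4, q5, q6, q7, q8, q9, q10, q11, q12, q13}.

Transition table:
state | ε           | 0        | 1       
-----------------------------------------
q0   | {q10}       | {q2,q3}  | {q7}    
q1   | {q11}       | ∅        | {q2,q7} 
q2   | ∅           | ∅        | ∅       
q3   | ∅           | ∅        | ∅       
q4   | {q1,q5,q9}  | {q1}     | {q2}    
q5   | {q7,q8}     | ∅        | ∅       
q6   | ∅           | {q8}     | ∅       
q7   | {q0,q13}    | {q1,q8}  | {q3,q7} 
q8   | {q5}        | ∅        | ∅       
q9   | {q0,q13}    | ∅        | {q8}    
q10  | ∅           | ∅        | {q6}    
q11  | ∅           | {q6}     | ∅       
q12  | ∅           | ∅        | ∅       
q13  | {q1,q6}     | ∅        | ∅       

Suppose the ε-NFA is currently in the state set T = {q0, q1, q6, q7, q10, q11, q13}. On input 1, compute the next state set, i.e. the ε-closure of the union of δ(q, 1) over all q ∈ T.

q0 on 1 → {q7}.
q1 on 1 → {q2, q7}.
q7 on 1 → {q3, q7}.
q10 on 1 → {q6}.
No 1-transition from q6, q11, q13.
Union after reading 1: {q2, q3, q6, q7}.
Now take the ε-closure:
From q7 via ε: add q0, q13.
From q0 via ε: add q10.
From q13 via ε: add q1.
From q1 via ε: add q11.
No new states can be added; the closed set is {q0, q1, q2, q3, q6, q7, q10, q11, q13}.

{q0, q1, q2, q3, q6, q7, q10, q11, q13}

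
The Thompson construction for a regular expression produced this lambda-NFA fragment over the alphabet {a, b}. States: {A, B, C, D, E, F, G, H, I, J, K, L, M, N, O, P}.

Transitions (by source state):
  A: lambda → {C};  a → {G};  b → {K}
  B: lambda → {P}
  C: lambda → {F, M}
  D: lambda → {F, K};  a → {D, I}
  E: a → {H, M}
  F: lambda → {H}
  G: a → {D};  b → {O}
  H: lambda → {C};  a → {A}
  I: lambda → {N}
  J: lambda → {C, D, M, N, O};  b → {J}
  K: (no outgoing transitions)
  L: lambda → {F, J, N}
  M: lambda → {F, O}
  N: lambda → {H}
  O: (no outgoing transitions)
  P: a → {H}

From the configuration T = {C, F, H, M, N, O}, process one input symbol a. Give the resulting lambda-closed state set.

{A, C, F, H, M, O}

H on a → {A}.
No a-transition from C, F, M, N, O.
Union after reading a: {A}.
Now take the lambda-closure:
From A via lambda: add C.
From C via lambda: add F, M.
From F via lambda: add H.
From M via lambda: add O.
No new states can be added; the closed set is {A, C, F, H, M, O}.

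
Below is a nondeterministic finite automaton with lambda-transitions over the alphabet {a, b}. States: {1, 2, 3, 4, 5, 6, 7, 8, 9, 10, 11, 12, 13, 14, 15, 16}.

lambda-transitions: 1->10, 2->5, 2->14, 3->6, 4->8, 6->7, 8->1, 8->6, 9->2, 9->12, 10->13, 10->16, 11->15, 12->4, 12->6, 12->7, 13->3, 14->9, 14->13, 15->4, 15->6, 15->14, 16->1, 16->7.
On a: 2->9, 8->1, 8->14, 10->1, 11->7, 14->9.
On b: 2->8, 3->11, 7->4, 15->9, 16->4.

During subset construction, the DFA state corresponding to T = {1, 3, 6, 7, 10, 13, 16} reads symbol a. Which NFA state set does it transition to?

10 on a → {1}.
No a-transition from 1, 3, 6, 7, 13, 16.
Union after reading a: {1}.
Now take the lambda-closure:
From 1 via lambda: add 10.
From 10 via lambda: add 13, 16.
From 13 via lambda: add 3.
From 16 via lambda: add 7.
From 3 via lambda: add 6.
No new states can be added; the closed set is {1, 3, 6, 7, 10, 13, 16}.

{1, 3, 6, 7, 10, 13, 16}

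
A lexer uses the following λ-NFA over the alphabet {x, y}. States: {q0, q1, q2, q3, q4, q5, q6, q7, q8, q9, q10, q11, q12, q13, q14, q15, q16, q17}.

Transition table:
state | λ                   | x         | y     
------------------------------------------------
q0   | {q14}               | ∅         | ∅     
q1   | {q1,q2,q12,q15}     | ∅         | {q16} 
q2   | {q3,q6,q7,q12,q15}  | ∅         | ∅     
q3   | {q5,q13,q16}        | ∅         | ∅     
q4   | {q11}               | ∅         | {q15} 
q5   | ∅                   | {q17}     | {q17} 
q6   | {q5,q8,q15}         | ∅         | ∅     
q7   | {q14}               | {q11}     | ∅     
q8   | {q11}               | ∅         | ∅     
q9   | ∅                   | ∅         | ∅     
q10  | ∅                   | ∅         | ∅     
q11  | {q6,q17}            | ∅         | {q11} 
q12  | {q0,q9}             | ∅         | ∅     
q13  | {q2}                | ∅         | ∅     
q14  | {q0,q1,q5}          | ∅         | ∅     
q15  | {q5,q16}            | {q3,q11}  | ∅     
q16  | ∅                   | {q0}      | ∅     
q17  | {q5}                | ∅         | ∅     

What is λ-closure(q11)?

Start with {q11}.
From q11 via λ: add q6, q17.
From q6 via λ: add q5, q8, q15.
From q15 via λ: add q16.
No new states can be added; the closed set is {q5, q6, q8, q11, q15, q16, q17}.

{q5, q6, q8, q11, q15, q16, q17}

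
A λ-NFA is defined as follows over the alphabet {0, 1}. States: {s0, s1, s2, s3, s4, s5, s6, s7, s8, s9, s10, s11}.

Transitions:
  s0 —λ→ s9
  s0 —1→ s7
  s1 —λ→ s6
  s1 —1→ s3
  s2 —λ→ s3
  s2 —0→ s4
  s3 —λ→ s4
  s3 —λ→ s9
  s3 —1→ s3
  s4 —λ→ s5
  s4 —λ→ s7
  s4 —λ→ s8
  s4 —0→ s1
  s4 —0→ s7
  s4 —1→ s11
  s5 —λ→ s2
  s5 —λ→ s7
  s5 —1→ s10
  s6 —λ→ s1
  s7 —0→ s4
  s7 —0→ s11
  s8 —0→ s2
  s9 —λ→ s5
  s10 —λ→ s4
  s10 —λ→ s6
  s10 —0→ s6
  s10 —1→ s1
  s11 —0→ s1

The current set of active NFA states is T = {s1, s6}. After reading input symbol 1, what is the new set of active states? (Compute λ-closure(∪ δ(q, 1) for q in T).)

{s2, s3, s4, s5, s7, s8, s9}

s1 on 1 → {s3}.
No 1-transition from s6.
Union after reading 1: {s3}.
Now take the λ-closure:
From s3 via λ: add s4, s9.
From s4 via λ: add s5, s7, s8.
From s5 via λ: add s2.
No new states can be added; the closed set is {s2, s3, s4, s5, s7, s8, s9}.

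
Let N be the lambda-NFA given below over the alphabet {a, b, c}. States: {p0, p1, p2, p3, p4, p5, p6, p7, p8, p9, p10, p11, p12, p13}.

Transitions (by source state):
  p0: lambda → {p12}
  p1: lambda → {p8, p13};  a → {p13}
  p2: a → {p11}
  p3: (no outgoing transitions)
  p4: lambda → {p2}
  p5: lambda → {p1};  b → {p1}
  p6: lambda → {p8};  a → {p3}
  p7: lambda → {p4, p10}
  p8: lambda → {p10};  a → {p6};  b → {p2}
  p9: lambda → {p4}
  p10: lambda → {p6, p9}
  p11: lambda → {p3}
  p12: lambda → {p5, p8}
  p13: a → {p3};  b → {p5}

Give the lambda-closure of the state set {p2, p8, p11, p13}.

{p2, p3, p4, p6, p8, p9, p10, p11, p13}

Start with {p2, p8, p11, p13}.
From p8 via lambda: add p10.
From p11 via lambda: add p3.
From p10 via lambda: add p6, p9.
From p9 via lambda: add p4.
No new states can be added; the closed set is {p2, p3, p4, p6, p8, p9, p10, p11, p13}.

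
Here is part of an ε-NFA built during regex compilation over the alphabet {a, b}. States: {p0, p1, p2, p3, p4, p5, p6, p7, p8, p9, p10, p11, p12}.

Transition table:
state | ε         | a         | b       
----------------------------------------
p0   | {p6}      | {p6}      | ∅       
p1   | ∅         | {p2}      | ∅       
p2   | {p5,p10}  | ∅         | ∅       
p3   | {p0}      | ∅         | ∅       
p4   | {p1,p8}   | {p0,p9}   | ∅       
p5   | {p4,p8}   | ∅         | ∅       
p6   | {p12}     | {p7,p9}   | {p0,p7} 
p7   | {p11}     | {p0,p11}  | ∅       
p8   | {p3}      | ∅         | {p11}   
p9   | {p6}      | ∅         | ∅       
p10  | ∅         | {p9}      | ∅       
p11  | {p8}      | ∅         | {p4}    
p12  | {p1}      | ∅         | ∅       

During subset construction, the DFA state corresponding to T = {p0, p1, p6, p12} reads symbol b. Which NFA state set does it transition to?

{p0, p1, p3, p6, p7, p8, p11, p12}

p6 on b → {p0, p7}.
No b-transition from p0, p1, p12.
Union after reading b: {p0, p7}.
Now take the ε-closure:
From p0 via ε: add p6.
From p7 via ε: add p11.
From p6 via ε: add p12.
From p11 via ε: add p8.
From p8 via ε: add p3.
From p12 via ε: add p1.
No new states can be added; the closed set is {p0, p1, p3, p6, p7, p8, p11, p12}.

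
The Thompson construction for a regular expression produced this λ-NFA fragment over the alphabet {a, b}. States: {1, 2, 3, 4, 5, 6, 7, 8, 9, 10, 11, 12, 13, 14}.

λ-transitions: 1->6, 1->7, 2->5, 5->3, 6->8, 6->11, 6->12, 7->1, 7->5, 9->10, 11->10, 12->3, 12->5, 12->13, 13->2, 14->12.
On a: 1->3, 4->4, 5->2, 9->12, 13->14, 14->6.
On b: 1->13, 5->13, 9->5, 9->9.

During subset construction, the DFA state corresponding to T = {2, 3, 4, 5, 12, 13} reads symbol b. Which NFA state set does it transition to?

5 on b → {13}.
No b-transition from 2, 3, 4, 12, 13.
Union after reading b: {13}.
Now take the λ-closure:
From 13 via λ: add 2.
From 2 via λ: add 5.
From 5 via λ: add 3.
No new states can be added; the closed set is {2, 3, 5, 13}.

{2, 3, 5, 13}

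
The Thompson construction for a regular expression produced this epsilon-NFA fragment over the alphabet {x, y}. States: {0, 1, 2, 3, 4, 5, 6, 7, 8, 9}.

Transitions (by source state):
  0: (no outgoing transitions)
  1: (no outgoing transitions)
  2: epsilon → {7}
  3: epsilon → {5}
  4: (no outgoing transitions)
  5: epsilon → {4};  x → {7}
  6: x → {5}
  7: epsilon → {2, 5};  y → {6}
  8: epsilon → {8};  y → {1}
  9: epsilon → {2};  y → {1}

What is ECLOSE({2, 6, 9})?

{2, 4, 5, 6, 7, 9}

Start with {2, 6, 9}.
From 2 via epsilon: add 7.
From 7 via epsilon: add 5.
From 5 via epsilon: add 4.
No new states can be added; the closed set is {2, 4, 5, 6, 7, 9}.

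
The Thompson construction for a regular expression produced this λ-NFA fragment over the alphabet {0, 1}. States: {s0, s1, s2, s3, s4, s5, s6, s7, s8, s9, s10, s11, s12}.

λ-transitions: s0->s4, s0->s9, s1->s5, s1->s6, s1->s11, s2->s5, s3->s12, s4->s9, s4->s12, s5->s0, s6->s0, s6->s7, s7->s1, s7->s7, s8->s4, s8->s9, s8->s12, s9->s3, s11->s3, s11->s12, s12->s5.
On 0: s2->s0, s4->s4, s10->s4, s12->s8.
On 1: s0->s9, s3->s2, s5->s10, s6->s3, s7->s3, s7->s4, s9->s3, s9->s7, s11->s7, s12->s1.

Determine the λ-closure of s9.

Start with {s9}.
From s9 via λ: add s3.
From s3 via λ: add s12.
From s12 via λ: add s5.
From s5 via λ: add s0.
From s0 via λ: add s4.
No new states can be added; the closed set is {s0, s3, s4, s5, s9, s12}.

{s0, s3, s4, s5, s9, s12}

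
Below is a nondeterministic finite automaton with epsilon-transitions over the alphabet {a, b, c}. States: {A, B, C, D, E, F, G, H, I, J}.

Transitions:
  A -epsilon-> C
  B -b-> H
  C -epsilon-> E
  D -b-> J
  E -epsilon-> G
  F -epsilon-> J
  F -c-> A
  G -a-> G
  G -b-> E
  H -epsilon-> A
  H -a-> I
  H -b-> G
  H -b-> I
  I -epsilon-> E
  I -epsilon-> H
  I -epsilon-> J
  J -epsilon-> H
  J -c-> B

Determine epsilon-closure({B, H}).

{A, B, C, E, G, H}

Start with {B, H}.
From H via epsilon: add A.
From A via epsilon: add C.
From C via epsilon: add E.
From E via epsilon: add G.
No new states can be added; the closed set is {A, B, C, E, G, H}.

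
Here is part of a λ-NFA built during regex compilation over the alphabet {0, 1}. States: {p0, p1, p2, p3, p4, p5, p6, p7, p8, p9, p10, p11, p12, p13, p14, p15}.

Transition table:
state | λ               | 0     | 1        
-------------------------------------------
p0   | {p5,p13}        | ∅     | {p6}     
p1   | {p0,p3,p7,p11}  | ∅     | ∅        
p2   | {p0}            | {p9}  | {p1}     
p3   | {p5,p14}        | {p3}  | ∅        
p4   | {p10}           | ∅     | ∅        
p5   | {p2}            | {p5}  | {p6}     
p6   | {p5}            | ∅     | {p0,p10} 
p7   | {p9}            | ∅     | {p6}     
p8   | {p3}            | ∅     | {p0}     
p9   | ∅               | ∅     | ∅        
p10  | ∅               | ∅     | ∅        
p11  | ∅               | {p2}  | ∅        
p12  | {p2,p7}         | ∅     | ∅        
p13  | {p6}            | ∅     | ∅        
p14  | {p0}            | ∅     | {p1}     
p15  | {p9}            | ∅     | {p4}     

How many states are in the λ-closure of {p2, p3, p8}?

Start with {p2, p3, p8}.
From p2 via λ: add p0.
From p3 via λ: add p5, p14.
From p0 via λ: add p13.
From p13 via λ: add p6.
λ-closure = {p0, p2, p3, p5, p6, p8, p13, p14}, which has 8 states.

8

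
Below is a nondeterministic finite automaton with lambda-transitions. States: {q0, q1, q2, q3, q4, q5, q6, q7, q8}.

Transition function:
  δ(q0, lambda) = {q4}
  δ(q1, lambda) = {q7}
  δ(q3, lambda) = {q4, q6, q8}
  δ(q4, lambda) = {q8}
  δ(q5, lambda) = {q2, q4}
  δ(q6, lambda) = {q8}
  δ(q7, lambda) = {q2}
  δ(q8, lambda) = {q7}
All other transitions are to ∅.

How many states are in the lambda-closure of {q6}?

Start with {q6}.
From q6 via lambda: add q8.
From q8 via lambda: add q7.
From q7 via lambda: add q2.
lambda-closure = {q2, q6, q7, q8}, which has 4 states.

4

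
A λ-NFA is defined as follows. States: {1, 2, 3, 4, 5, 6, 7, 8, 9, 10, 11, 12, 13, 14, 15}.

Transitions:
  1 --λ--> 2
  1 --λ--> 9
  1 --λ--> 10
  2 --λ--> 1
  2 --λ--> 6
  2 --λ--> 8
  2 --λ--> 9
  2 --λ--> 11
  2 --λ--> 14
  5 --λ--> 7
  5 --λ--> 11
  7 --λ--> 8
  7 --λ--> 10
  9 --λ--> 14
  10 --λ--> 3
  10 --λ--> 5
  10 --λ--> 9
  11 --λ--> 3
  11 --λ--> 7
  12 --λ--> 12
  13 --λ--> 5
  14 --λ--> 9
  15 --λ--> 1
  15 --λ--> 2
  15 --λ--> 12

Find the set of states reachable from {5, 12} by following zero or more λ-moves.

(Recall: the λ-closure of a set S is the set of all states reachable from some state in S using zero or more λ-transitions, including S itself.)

Start with {5, 12}.
From 5 via λ: add 7, 11.
From 7 via λ: add 8, 10.
From 11 via λ: add 3.
From 10 via λ: add 9.
From 9 via λ: add 14.
No new states can be added; the closed set is {3, 5, 7, 8, 9, 10, 11, 12, 14}.

{3, 5, 7, 8, 9, 10, 11, 12, 14}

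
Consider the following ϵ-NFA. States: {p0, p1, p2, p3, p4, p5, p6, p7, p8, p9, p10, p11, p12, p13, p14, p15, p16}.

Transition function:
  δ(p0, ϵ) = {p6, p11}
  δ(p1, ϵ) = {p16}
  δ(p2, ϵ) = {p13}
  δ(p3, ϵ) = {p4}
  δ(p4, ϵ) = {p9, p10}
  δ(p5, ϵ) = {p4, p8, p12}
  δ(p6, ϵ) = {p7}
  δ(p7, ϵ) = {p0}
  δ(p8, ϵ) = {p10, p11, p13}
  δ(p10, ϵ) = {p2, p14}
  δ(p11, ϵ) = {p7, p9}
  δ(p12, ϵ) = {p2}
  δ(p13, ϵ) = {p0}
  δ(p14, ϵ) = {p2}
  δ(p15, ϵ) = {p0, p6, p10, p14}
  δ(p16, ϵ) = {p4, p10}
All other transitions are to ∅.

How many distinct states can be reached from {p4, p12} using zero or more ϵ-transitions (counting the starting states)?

11

Start with {p4, p12}.
From p4 via ϵ: add p9, p10.
From p12 via ϵ: add p2.
From p2 via ϵ: add p13.
From p10 via ϵ: add p14.
From p13 via ϵ: add p0.
From p0 via ϵ: add p6, p11.
From p6 via ϵ: add p7.
ϵ-closure = {p0, p2, p4, p6, p7, p9, p10, p11, p12, p13, p14}, which has 11 states.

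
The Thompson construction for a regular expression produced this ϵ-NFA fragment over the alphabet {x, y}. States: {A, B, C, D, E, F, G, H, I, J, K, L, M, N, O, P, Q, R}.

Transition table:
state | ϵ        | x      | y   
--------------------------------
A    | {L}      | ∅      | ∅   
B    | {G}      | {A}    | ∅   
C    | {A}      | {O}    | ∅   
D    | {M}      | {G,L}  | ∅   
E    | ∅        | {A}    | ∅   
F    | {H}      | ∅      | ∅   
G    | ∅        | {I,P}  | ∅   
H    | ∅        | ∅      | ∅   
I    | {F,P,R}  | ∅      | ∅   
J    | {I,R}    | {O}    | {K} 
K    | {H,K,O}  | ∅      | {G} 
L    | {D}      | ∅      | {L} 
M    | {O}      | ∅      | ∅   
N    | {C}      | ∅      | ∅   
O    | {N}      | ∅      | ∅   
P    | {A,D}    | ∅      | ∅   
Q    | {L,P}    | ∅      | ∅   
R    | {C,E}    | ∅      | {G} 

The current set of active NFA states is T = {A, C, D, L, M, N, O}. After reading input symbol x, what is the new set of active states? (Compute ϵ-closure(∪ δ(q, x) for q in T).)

{A, C, D, G, L, M, N, O}

C on x → {O}.
D on x → {G, L}.
No x-transition from A, L, M, N, O.
Union after reading x: {G, L, O}.
Now take the ϵ-closure:
From L via ϵ: add D.
From O via ϵ: add N.
From D via ϵ: add M.
From N via ϵ: add C.
From C via ϵ: add A.
No new states can be added; the closed set is {A, C, D, G, L, M, N, O}.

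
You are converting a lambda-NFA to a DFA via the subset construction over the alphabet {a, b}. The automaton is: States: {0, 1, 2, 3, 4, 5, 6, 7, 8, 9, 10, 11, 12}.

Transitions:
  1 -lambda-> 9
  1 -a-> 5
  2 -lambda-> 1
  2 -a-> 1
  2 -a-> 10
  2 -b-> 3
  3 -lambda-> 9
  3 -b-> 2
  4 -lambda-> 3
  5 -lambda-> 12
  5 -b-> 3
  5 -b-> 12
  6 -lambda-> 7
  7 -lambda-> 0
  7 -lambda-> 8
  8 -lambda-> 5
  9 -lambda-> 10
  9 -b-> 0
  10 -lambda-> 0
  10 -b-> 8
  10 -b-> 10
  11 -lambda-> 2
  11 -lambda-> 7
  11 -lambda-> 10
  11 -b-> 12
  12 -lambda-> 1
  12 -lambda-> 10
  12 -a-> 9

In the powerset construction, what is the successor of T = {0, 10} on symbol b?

10 on b → {8, 10}.
No b-transition from 0.
Union after reading b: {8, 10}.
Now take the lambda-closure:
From 8 via lambda: add 5.
From 10 via lambda: add 0.
From 5 via lambda: add 12.
From 12 via lambda: add 1.
From 1 via lambda: add 9.
No new states can be added; the closed set is {0, 1, 5, 8, 9, 10, 12}.

{0, 1, 5, 8, 9, 10, 12}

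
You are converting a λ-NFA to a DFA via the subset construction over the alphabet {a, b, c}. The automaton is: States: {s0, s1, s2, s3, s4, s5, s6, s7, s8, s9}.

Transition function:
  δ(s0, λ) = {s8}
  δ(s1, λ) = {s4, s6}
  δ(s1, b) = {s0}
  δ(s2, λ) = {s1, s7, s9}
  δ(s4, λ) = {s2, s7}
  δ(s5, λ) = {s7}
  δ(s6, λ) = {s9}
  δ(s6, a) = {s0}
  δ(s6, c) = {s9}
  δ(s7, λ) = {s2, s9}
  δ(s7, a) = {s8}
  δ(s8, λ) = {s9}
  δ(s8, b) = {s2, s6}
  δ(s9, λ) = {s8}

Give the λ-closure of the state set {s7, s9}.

Start with {s7, s9}.
From s7 via λ: add s2.
From s9 via λ: add s8.
From s2 via λ: add s1.
From s1 via λ: add s4, s6.
No new states can be added; the closed set is {s1, s2, s4, s6, s7, s8, s9}.

{s1, s2, s4, s6, s7, s8, s9}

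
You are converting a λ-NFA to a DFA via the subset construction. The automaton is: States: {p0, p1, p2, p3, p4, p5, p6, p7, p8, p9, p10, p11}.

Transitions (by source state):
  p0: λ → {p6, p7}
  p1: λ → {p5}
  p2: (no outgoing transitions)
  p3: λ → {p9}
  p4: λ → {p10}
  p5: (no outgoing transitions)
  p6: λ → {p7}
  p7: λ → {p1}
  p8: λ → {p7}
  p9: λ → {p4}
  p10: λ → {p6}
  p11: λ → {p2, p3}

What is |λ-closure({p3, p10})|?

8

Start with {p3, p10}.
From p3 via λ: add p9.
From p10 via λ: add p6.
From p6 via λ: add p7.
From p9 via λ: add p4.
From p7 via λ: add p1.
From p1 via λ: add p5.
λ-closure = {p1, p3, p4, p5, p6, p7, p9, p10}, which has 8 states.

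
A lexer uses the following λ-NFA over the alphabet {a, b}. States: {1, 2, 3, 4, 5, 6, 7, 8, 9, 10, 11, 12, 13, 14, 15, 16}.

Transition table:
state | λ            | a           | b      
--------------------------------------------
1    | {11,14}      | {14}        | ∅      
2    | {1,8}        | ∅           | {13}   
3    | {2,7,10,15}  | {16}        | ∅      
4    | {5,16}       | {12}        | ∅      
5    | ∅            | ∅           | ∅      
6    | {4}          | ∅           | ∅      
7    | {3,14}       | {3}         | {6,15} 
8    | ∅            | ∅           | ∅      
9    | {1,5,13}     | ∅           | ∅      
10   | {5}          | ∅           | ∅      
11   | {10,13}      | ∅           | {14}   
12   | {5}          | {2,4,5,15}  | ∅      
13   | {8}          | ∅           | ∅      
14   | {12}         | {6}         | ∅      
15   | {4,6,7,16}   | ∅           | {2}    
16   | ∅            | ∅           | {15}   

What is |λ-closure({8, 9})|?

Start with {8, 9}.
From 9 via λ: add 1, 5, 13.
From 1 via λ: add 11, 14.
From 11 via λ: add 10.
From 14 via λ: add 12.
λ-closure = {1, 5, 8, 9, 10, 11, 12, 13, 14}, which has 9 states.

9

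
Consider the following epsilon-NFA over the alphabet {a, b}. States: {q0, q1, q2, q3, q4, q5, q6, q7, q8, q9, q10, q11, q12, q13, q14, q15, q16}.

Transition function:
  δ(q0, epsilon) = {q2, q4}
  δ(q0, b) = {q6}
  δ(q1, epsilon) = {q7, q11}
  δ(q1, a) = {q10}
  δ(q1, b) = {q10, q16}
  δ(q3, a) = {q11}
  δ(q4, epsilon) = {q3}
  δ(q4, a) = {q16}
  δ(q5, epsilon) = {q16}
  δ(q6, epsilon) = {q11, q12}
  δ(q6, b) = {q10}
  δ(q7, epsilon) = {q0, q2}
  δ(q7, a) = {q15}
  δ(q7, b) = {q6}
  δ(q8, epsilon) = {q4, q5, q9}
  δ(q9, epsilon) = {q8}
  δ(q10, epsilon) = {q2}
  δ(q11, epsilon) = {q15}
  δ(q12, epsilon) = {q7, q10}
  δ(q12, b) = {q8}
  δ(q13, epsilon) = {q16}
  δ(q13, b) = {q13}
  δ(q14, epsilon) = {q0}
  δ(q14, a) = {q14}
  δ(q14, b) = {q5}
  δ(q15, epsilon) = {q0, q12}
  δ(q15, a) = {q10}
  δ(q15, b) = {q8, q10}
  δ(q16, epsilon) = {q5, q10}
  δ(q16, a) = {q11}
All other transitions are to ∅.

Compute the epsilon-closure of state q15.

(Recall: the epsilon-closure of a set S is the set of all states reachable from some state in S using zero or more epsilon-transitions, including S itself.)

{q0, q2, q3, q4, q7, q10, q12, q15}

Start with {q15}.
From q15 via epsilon: add q0, q12.
From q0 via epsilon: add q2, q4.
From q12 via epsilon: add q7, q10.
From q4 via epsilon: add q3.
No new states can be added; the closed set is {q0, q2, q3, q4, q7, q10, q12, q15}.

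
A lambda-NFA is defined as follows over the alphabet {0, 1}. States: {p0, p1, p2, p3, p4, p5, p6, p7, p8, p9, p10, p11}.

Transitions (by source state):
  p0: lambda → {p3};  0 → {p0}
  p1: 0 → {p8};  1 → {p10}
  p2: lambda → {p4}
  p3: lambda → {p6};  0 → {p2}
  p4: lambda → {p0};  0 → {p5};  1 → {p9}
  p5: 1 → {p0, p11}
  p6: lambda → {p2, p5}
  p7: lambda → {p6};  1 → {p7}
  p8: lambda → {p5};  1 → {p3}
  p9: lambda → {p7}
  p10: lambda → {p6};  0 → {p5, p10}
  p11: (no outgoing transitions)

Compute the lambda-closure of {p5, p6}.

Start with {p5, p6}.
From p6 via lambda: add p2.
From p2 via lambda: add p4.
From p4 via lambda: add p0.
From p0 via lambda: add p3.
No new states can be added; the closed set is {p0, p2, p3, p4, p5, p6}.

{p0, p2, p3, p4, p5, p6}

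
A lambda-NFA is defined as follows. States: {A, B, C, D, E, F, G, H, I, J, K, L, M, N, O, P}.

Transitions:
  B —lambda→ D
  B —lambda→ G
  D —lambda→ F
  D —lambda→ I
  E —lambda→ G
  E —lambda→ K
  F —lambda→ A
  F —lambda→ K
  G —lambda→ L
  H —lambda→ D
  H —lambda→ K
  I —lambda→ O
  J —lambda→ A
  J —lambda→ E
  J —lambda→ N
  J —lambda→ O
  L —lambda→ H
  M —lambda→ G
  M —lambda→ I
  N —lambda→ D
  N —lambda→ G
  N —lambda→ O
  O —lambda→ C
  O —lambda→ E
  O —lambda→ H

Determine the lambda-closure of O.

Start with {O}.
From O via lambda: add C, E, H.
From E via lambda: add G, K.
From H via lambda: add D.
From D via lambda: add F, I.
From G via lambda: add L.
From F via lambda: add A.
No new states can be added; the closed set is {A, C, D, E, F, G, H, I, K, L, O}.

{A, C, D, E, F, G, H, I, K, L, O}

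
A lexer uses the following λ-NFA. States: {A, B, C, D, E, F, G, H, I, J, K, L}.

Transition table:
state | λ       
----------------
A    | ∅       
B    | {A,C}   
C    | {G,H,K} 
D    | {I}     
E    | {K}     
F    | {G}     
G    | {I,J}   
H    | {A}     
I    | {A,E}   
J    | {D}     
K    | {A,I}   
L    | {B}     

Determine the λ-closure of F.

Start with {F}.
From F via λ: add G.
From G via λ: add I, J.
From I via λ: add A, E.
From J via λ: add D.
From E via λ: add K.
No new states can be added; the closed set is {A, D, E, F, G, I, J, K}.

{A, D, E, F, G, I, J, K}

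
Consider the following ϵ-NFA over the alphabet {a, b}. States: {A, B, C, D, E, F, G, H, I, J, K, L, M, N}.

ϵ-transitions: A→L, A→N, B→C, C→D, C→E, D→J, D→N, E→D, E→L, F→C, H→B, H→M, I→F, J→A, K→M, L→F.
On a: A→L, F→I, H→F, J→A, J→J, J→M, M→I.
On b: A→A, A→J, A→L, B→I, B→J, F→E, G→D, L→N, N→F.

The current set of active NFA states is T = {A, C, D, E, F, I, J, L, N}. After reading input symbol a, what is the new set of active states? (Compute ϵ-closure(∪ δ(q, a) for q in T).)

{A, C, D, E, F, I, J, L, M, N}

A on a → {L}.
F on a → {I}.
J on a → {A, J, M}.
No a-transition from C, D, E, I, L, N.
Union after reading a: {A, I, J, L, M}.
Now take the ϵ-closure:
From A via ϵ: add N.
From I via ϵ: add F.
From F via ϵ: add C.
From C via ϵ: add D, E.
No new states can be added; the closed set is {A, C, D, E, F, I, J, L, M, N}.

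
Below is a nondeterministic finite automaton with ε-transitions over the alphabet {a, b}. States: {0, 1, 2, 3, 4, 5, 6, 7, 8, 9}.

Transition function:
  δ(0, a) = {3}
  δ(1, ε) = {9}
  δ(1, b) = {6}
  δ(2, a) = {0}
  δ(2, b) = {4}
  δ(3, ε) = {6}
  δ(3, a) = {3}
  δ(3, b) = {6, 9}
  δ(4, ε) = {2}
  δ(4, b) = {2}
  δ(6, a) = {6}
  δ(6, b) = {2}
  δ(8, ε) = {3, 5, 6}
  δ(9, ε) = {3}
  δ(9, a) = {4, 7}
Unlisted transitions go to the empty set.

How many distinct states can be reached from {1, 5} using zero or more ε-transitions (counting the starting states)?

Start with {1, 5}.
From 1 via ε: add 9.
From 9 via ε: add 3.
From 3 via ε: add 6.
ε-closure = {1, 3, 5, 6, 9}, which has 5 states.

5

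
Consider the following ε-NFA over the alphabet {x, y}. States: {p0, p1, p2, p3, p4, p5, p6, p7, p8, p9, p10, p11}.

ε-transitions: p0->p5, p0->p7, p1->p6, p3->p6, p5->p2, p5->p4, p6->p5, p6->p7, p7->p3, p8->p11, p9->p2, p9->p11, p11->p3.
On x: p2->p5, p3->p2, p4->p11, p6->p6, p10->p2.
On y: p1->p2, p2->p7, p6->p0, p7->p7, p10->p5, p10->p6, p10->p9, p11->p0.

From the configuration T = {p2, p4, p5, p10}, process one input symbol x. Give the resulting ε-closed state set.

{p2, p3, p4, p5, p6, p7, p11}

p2 on x → {p5}.
p4 on x → {p11}.
p10 on x → {p2}.
No x-transition from p5.
Union after reading x: {p2, p5, p11}.
Now take the ε-closure:
From p5 via ε: add p4.
From p11 via ε: add p3.
From p3 via ε: add p6.
From p6 via ε: add p7.
No new states can be added; the closed set is {p2, p3, p4, p5, p6, p7, p11}.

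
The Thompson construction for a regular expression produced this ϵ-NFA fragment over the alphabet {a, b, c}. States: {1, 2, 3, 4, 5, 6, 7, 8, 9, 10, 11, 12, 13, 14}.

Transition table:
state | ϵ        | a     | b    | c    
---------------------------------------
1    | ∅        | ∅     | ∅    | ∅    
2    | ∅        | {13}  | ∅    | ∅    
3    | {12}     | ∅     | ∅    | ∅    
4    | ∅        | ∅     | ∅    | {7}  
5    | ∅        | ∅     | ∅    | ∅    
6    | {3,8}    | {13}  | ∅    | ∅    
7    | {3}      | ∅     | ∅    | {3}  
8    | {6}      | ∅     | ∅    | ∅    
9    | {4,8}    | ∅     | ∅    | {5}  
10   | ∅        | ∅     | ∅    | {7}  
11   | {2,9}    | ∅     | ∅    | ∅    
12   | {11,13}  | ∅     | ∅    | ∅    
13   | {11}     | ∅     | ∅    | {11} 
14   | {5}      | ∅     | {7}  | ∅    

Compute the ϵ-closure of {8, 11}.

Start with {8, 11}.
From 8 via ϵ: add 6.
From 11 via ϵ: add 2, 9.
From 6 via ϵ: add 3.
From 9 via ϵ: add 4.
From 3 via ϵ: add 12.
From 12 via ϵ: add 13.
No new states can be added; the closed set is {2, 3, 4, 6, 8, 9, 11, 12, 13}.

{2, 3, 4, 6, 8, 9, 11, 12, 13}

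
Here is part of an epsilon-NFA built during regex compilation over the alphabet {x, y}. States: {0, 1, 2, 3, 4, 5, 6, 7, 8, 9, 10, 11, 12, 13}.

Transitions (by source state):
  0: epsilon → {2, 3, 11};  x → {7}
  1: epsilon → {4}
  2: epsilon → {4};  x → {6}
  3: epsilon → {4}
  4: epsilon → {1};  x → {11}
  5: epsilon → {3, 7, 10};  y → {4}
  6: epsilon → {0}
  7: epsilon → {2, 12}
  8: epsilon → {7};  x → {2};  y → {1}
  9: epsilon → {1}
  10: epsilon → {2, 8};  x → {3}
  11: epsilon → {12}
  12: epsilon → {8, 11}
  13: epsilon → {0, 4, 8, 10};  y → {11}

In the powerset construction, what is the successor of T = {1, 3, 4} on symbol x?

{1, 2, 4, 7, 8, 11, 12}

4 on x → {11}.
No x-transition from 1, 3.
Union after reading x: {11}.
Now take the epsilon-closure:
From 11 via epsilon: add 12.
From 12 via epsilon: add 8.
From 8 via epsilon: add 7.
From 7 via epsilon: add 2.
From 2 via epsilon: add 4.
From 4 via epsilon: add 1.
No new states can be added; the closed set is {1, 2, 4, 7, 8, 11, 12}.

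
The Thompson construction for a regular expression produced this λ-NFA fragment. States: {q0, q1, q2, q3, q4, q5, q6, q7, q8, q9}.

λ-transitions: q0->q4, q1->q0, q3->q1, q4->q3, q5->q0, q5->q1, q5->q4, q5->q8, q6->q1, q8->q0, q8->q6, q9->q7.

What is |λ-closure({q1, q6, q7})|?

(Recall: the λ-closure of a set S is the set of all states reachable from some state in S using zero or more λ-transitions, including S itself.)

Start with {q1, q6, q7}.
From q1 via λ: add q0.
From q0 via λ: add q4.
From q4 via λ: add q3.
λ-closure = {q0, q1, q3, q4, q6, q7}, which has 6 states.

6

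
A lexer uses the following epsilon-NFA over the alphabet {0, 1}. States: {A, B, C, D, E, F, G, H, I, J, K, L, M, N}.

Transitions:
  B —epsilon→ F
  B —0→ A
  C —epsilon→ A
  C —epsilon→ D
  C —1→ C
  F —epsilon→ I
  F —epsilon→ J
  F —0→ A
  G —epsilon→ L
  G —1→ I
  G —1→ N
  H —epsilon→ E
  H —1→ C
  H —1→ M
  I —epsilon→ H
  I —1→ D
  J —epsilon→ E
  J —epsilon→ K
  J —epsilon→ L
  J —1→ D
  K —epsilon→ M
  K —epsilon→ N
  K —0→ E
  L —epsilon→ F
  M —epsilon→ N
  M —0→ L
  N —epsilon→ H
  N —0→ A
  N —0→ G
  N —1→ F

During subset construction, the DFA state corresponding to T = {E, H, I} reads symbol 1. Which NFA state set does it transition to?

H on 1 → {C, M}.
I on 1 → {D}.
No 1-transition from E.
Union after reading 1: {C, D, M}.
Now take the epsilon-closure:
From C via epsilon: add A.
From M via epsilon: add N.
From N via epsilon: add H.
From H via epsilon: add E.
No new states can be added; the closed set is {A, C, D, E, H, M, N}.

{A, C, D, E, H, M, N}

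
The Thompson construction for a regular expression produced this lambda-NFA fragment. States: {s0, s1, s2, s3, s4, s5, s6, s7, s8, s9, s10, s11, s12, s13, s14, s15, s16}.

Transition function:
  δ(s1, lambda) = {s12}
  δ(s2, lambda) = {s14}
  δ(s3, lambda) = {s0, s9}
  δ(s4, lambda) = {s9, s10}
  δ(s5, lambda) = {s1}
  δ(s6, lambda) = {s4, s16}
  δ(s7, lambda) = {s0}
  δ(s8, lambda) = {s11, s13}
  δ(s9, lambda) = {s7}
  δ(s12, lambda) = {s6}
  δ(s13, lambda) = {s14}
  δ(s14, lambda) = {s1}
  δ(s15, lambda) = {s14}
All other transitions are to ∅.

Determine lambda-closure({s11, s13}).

{s0, s1, s4, s6, s7, s9, s10, s11, s12, s13, s14, s16}

Start with {s11, s13}.
From s13 via lambda: add s14.
From s14 via lambda: add s1.
From s1 via lambda: add s12.
From s12 via lambda: add s6.
From s6 via lambda: add s4, s16.
From s4 via lambda: add s9, s10.
From s9 via lambda: add s7.
From s7 via lambda: add s0.
No new states can be added; the closed set is {s0, s1, s4, s6, s7, s9, s10, s11, s12, s13, s14, s16}.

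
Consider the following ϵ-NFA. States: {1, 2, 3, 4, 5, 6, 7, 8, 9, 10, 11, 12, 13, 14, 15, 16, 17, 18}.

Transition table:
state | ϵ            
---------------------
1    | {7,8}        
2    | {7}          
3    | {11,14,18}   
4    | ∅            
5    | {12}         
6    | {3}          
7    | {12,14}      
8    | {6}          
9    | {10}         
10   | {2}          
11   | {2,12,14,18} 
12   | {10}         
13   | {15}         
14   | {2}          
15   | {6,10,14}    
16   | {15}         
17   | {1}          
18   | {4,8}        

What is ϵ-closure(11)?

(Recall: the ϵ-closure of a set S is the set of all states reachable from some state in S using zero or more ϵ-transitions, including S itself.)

{2, 3, 4, 6, 7, 8, 10, 11, 12, 14, 18}

Start with {11}.
From 11 via ϵ: add 2, 12, 14, 18.
From 2 via ϵ: add 7.
From 12 via ϵ: add 10.
From 18 via ϵ: add 4, 8.
From 8 via ϵ: add 6.
From 6 via ϵ: add 3.
No new states can be added; the closed set is {2, 3, 4, 6, 7, 8, 10, 11, 12, 14, 18}.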